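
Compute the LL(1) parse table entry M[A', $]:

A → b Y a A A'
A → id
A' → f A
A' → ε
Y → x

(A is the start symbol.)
A' → ε

To find M[A', $], we find productions for A' where $ is in the predict set (PREDICT(N → α) = (FIRST(α) \ {ε}) ∪ (FOLLOW(N) if α ⇒* ε)).

Relevant sets:
  FOLLOW(A') = { $, 'f' }

A' → f A: PREDICT = { 'f' }
A' → ε: PREDICT = { $, 'f' }
  $ is in predict set, so this production goes in M[A', $]

M[A', $] = A' → ε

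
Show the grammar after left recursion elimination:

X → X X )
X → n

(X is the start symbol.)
X is directly left-recursive. The standard transformation for
  A → A α₁ | ... | A α_m | β₁ | ... | β_n
is
  A  → β₁ A' | ... | β_n A'
  A' → α₁ A' | ... | α_m A' | ε

X → n becomes X → n X'
X → X X ) becomes X' → X ) X'
Add X' → ε

Resulting grammar:
X → n X'
X' → X ) X'
X' → ε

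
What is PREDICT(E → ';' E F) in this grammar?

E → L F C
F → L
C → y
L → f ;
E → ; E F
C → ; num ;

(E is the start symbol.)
{ ';' }

PREDICT(E → ';' E F) = (FIRST(RHS) \ {ε}) ∪ (FOLLOW(E) if ε ∈ FIRST(RHS), i.e. RHS ⇒* ε)
FIRST(';' E F) = { ';' }
ε ∉ FIRST(';' E F), so FOLLOW(E) is not added.
PREDICT(E → ';' E F) = { ';' }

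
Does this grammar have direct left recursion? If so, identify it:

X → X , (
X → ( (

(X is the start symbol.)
X → X , (: LEFT RECURSIVE (starts with X)
X → ( (: starts with '('

The grammar has direct left recursion on: X.

Answer: Yes, X is left-recursive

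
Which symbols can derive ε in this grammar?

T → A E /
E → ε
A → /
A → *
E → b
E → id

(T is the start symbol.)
{ 'E' }

ε-productions: E → ε
So E is immediately nullable.
No further non-terminal can be added: every production for the remaining non-terminals contains a terminal or a non-nullable non-terminal.
Nullable = { 'E' }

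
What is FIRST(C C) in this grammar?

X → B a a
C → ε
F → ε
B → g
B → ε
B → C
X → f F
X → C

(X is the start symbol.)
FIRST sets of the non-terminals involved (from the grammar, by fixed-point iteration):
  FIRST(C) = { ε }

To compute FIRST(C C), process the symbols left to right:
Symbol C is a non-terminal. Add FIRST(C) \ {ε} = { }
C is nullable (ε ∈ FIRST(C)), continue to the next symbol.
Symbol C is a non-terminal. Add FIRST(C) \ {ε} = { }
C is nullable (ε ∈ FIRST(C)), continue to the next symbol.
All symbols are nullable, so ε is in the result.
FIRST(C C) = { ε }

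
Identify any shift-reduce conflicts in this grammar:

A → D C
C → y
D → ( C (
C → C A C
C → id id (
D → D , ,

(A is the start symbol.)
A shift-reduce conflict occurs when an LR(0) state has both:
  - a complete (reduce) item [A → α .] (dot at the end), and
  - a shift item [B → β . c γ] (dot before a terminal).

Augment with A' → A and build the canonical LR(0) collection (I0 = CLOSURE({[A' → . A]}), then GOTO on every symbol after a dot until no new states appear). It has 15 states:
  I0: { [A → . D C], [A' → . A], [D → . ( C (], [D → . D , ,] }  — shift
  I1: { [C → . C A C], [C → . id id (], [C → . y], [D → ( . C (] }  — shift
  I2: { [A' → A .] }  — accept
  I3: { [A → D . C], [C → . C A C], [C → . id id (], [C → . y], [D → D . , ,] }  — shift
  I4: { [D → D , . ,] }  — shift
  I5: { [A → . D C], [A → D C .], [C → C . A C], [D → . ( C (], [D → . D , ,] }  — shift, reduce
  I6: { [C → id . id (] }  — shift
  I7: { [C → y .] }  — reduce
  I8: { [C → id id . (] }  — shift
  I9: { [C → id id ( .] }  — reduce
  I10: { [C → . C A C], [C → . id id (], [C → . y], [C → C A . C] }  — shift
  I11: { [A → . D C], [C → C . A C], [C → C A C .], [D → . ( C (], [D → . D , ,] }  — shift, reduce
  I12: { [D → D , , .] }  — reduce
  I13: { [A → . D C], [C → C . A C], [D → ( C . (], [D → . ( C (], [D → . D , ,] }  — shift
  I14: { [C → . C A C], [C → . id id (], [C → . y], [D → ( . C (], [D → ( C ( .] }  — shift, reduce

I5 contains reduce item [A → D C .] and shift item [D → . ( C (] — shift-reduce conflict.
I11 contains reduce item [C → C A C .] and shift item [D → . ( C (] — shift-reduce conflict.
I14 contains reduce item [D → ( C ( .] and shift items [C → . id id (], [C → . y] — shift-reduce conflict.

Answer: Yes — I5: [A → D C .] vs [D → . ( C (]; I11: [C → C A C .] vs [D → . ( C (]; I14: [D → ( C ( .] vs [C → . id id (]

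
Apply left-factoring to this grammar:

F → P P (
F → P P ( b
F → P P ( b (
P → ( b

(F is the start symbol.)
F → P P ( F'
F' → ε
F' → b F''
F'' → ε
F'' → (
P → ( b

Left-factoring transforms A → αβ₁ | αβ₂ into A → αA' and A' → β₁ | β₂
(α is the longest common prefix among the alternatives). Repeat until
no nonterminal has two alternatives with a common prefix.

Round 1: F has alternatives sharing prefix 'P P ('. Introduce F': F → P P ( F'
  Add: F' → ε
  Add: F' → b
  Add: F' → b (

Round 2: F' has alternatives sharing prefix 'b'. Introduce F'': F' → b F''
  Add: F'' → ε
  Add: F'' → (

No remaining common prefixes — done.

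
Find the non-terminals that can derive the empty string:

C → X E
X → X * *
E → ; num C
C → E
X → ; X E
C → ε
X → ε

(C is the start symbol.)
A non-terminal is nullable if it can derive ε (the empty string): either it has an ε-production, or it has a production whose right-hand side consists entirely of nullable non-terminals.

ε-productions: C → ε, X → ε
So C, X are immediately nullable.
No further non-terminal can be added: every production for the remaining non-terminals contains a terminal or a non-nullable non-terminal.
Nullable = { 'C', 'X' }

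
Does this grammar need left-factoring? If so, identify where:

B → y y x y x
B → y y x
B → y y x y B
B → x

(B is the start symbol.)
Left-factoring is needed when two productions for the same non-terminal
share a common prefix on the right-hand side.

Productions for B:
  B → y y x y x
  B → y y x
  B → y y x y B
  B → x

Found common prefix 'y y x' in productions for B

Answer: Yes, B has productions with common prefix 'y y x'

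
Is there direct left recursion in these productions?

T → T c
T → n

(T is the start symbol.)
Yes, T is left-recursive

T → T c: LEFT RECURSIVE (starts with T)
T → n: starts with n

The grammar has direct left recursion on: T.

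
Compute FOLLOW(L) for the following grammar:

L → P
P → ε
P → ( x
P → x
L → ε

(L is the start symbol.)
{ $ }

L is the start symbol, so $ ∈ FOLLOW(L).
L does not occur on any right-hand side.

Taking the union: FOLLOW(L) = { $ }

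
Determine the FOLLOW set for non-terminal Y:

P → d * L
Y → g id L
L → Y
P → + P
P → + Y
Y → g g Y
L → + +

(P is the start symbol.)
{ $ }

In L → Y: Y is at the end, add FOLLOW(L)
In P → + Y: Y is at the end, add FOLLOW(P)
In Y → g g Y: Y is at the end; this adds FOLLOW(Y) to itself — nothing new

The FOLLOW sets referred to above (computed the same way, to a fixed point):
  FOLLOW(L) = { $ }
  FOLLOW(P) = { $ }

Taking the union: FOLLOW(Y) = { $ }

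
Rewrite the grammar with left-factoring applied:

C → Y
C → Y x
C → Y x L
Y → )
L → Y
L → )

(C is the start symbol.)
Left-factoring transforms A → αβ₁ | αβ₂ into A → αA' and A' → β₁ | β₂
(α is the longest common prefix among the alternatives). Repeat until
no nonterminal has two alternatives with a common prefix.

Round 1: C has alternatives sharing prefix 'Y'. Introduce C': C → Y C'
  Add: C' → ε
  Add: C' → x
  Add: C' → x L

Round 2: C' has alternatives sharing prefix 'x'. Introduce C'': C' → x C''
  Add: C'' → ε
  Add: C'' → L

No remaining common prefixes — done.

Resulting grammar:
C → Y C'
C' → ε
C' → x C''
C'' → ε
C'' → L
Y → )
L → Y
L → )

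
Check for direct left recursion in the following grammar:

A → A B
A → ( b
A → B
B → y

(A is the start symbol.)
Yes, A is left-recursive

A → A B: LEFT RECURSIVE (starts with A)
A → ( b: starts with '('
A → B: starts with B
B → y: starts with y

The grammar has direct left recursion on: A.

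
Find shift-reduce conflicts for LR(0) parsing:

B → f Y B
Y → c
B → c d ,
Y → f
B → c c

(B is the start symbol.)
No shift-reduce conflicts

Augment with B' → B and build the canonical LR(0) collection (I0 = CLOSURE({[B' → . B]}), then GOTO on every symbol after a dot until no new states appear). It has 11 states:
  I0: { [B → . c c], [B → . c d ,], [B → . f Y B], [B' → . B] }  — shift
  I1: { [B' → B .] }  — accept
  I2: { [B → c . c], [B → c . d ,] }  — shift
  I3: { [B → f . Y B], [Y → . c], [Y → . f] }  — shift
  I4: { [B → . c c], [B → . c d ,], [B → . f Y B], [B → f Y . B] }  — shift
  I5: { [Y → c .] }  — reduce
  I6: { [Y → f .] }  — reduce
  I7: { [B → f Y B .] }  — reduce
  I8: { [B → c c .] }  — reduce
  I9: { [B → c d . ,] }  — shift
  I10: { [B → c d , .] }  — reduce

No state contains both a complete item and a shift item.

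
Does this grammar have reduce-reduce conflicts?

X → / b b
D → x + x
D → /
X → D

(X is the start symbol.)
A reduce-reduce conflict occurs when an LR(0) state has two complete items [A → α .] and [B → β .] — both call for a reduction, and with no lookahead the parser cannot choose between them.

Augment with X' → X and build the canonical LR(0) collection (I0 = CLOSURE({[X' → . X]}), then GOTO on every symbol after a dot until no new states appear). It has 9 states:
  I0: { [D → . /], [D → . x + x], [X → . / b b], [X → . D], [X' → . X] }  — shift
  I1: { [D → / .], [X → / . b b] }  — shift, reduce
  I2: { [X → D .] }  — reduce
  I3: { [X' → X .] }  — accept
  I4: { [D → x . + x] }  — shift
  I5: { [D → x + . x] }  — shift
  I6: { [D → x + x .] }  — reduce
  I7: { [X → / b . b] }  — shift
  I8: { [X → / b b .] }  — reduce

No state contains more than one complete item.

Answer: No reduce-reduce conflicts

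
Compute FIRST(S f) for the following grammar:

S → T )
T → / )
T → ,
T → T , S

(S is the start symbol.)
FIRST sets of the non-terminals involved (from the grammar, by fixed-point iteration):
  FIRST(S) = { ',', '/' }

To compute FIRST(S f), process the symbols left to right:
Symbol S is a non-terminal. Add FIRST(S) \ {ε} = { ',', '/' }
S is not nullable (ε ∉ FIRST(S)), so stop here.
FIRST(S f) = { ',', '/' }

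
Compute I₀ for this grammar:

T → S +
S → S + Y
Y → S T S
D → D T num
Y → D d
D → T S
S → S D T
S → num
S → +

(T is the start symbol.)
First, augment the grammar with T' → T
I₀ = CLOSURE({ [T' → . T] }):
  [T' → . T] has the dot before T: add [T → . S +]
  [T → . S +] has the dot before S: add [S → . S + Y], [S → . S D T], [S → . num], [S → . +]
No further items can be added.

I₀ = { [S → . +], [S → . S + Y], [S → . S D T], [S → . num], [T → . S +], [T' → . T] }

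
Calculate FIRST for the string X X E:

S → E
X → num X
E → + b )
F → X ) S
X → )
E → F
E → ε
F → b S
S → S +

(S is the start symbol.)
FIRST sets of the non-terminals involved (from the grammar, by fixed-point iteration):
  FIRST(X) = { ')', 'num' }

To compute FIRST(X X E), process the symbols left to right:
Symbol X is a non-terminal. Add FIRST(X) \ {ε} = { ')', 'num' }
X is not nullable (ε ∉ FIRST(X)), so stop here.
FIRST(X X E) = { ')', 'num' }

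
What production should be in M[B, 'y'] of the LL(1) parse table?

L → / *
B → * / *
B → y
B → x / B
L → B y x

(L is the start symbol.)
To find M[B, 'y'], we find productions for B where 'y' is in the predict set (PREDICT(N → α) = (FIRST(α) \ {ε}) ∪ (FOLLOW(N) if α ⇒* ε)).

B → * / *: PREDICT = { '*' }
B → y: PREDICT = { 'y' }
  'y' is in predict set, so this production goes in M[B, 'y']
B → x / B: PREDICT = { 'x' }

M[B, 'y'] = B → y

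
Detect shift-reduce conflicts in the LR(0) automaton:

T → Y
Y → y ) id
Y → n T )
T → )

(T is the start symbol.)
Augment with T' → T and build the canonical LR(0) collection (I0 = CLOSURE({[T' → . T]}), then GOTO on every symbol after a dot until no new states appear). It has 10 states:
  I0: { [T → . )], [T → . Y], [T' → . T], [Y → . n T )], [Y → . y ) id] }  — shift
  I1: { [T → ) .] }  — reduce
  I2: { [T' → T .] }  — accept
  I3: { [T → Y .] }  — reduce
  I4: { [T → . )], [T → . Y], [Y → . n T )], [Y → . y ) id], [Y → n . T )] }  — shift
  I5: { [Y → y . ) id] }  — shift
  I6: { [Y → y ) . id] }  — shift
  I7: { [Y → y ) id .] }  — reduce
  I8: { [Y → n T . )] }  — shift
  I9: { [Y → n T ) .] }  — reduce

No state contains both a complete item and a shift item.

Answer: No shift-reduce conflicts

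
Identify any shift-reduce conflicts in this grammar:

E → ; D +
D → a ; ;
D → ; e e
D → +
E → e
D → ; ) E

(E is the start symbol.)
No shift-reduce conflicts

Augment with E' → E and build the canonical LR(0) collection (I0 = CLOSURE({[E' → . E]}), then GOTO on every symbol after a dot until no new states appear). It has 15 states:
  I0: { [E → . ; D +], [E → . e], [E' → . E] }  — shift
  I1: { [D → . +], [D → . ; ) E], [D → . ; e e], [D → . a ; ;], [E → ; . D +] }  — shift
  I2: { [E' → E .] }  — accept
  I3: { [E → e .] }  — reduce
  I4: { [D → + .] }  — reduce
  I5: { [D → ; . ) E], [D → ; . e e] }  — shift
  I6: { [E → ; D . +] }  — shift
  I7: { [D → a . ; ;] }  — shift
  I8: { [D → a ; . ;] }  — shift
  I9: { [D → a ; ; .] }  — reduce
  I10: { [E → ; D + .] }  — reduce
  I11: { [D → ; ) . E], [E → . ; D +], [E → . e] }  — shift
  I12: { [D → ; e . e] }  — shift
  I13: { [D → ; e e .] }  — reduce
  I14: { [D → ; ) E .] }  — reduce

No state contains both a complete item and a shift item.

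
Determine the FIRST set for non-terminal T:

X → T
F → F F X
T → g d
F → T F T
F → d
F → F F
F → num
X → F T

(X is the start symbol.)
{ 'g' }

From T → g d:
  - g is a terminal: add 'g' and stop

Collecting: FIRST(T) = { 'g' }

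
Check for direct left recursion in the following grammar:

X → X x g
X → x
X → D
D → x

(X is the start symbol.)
X → X x g: LEFT RECURSIVE (starts with X)
X → x: starts with x
X → D: starts with D
D → x: starts with x

The grammar has direct left recursion on: X.

Answer: Yes, X is left-recursive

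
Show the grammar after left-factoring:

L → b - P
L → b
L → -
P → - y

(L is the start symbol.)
Left-factoring transforms A → αβ₁ | αβ₂ into A → αA' and A' → β₁ | β₂
(α is the longest common prefix among the alternatives). Repeat until
no nonterminal has two alternatives with a common prefix.

Round 1: L has alternatives sharing prefix 'b'. Introduce L': L → b L'
  Add: L' → - P
  Add: L' → ε

No remaining common prefixes — done.

Resulting grammar:
L → b L'
L' → - P
L' → ε
L → -
P → - y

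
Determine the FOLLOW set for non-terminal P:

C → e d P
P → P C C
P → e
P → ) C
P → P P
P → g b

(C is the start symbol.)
To compute FOLLOW(P), find every occurrence of P on a right-hand side N → α P β: add FIRST(β) \ {ε}, and if β is empty or nullable also add FOLLOW(N). Iterate to a fixed point.

In C → e d P: P is at the end, add FOLLOW(C)
In P → P C C: P is followed by C C, add FIRST(C C) \ {ε} = { 'e' }
In P → P P: P is followed by P, add FIRST(P) \ {ε} = { ')', 'e', 'g' }
In P → P P: P is at the end; this adds FOLLOW(P) to itself — nothing new

The FOLLOW sets referred to above (computed the same way, to a fixed point):
  FOLLOW(C) = { $, ')', 'e', 'g' }

Taking the union: FOLLOW(P) = { $, ')', 'e', 'g' }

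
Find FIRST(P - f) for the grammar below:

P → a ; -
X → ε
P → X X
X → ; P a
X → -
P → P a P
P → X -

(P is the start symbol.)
FIRST sets of the non-terminals involved (from the grammar, by fixed-point iteration):
  FIRST(P) = { '-', ';', 'a', ε }

To compute FIRST(P - f), process the symbols left to right:
Symbol P is a non-terminal. Add FIRST(P) \ {ε} = { '-', ';', 'a' }
P is nullable (ε ∈ FIRST(P)), continue to the next symbol.
Symbol - is a terminal. Add '-' and stop.
FIRST(P - f) = { '-', ';', 'a' }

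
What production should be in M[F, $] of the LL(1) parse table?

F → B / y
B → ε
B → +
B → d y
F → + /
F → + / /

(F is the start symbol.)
Empty (error entry)

To find M[F, $], we find productions for F where $ is in the predict set (PREDICT(N → α) = (FIRST(α) \ {ε}) ∪ (FOLLOW(N) if α ⇒* ε)).

Relevant sets:
  FIRST(B) = { '+', 'd', ε }

F → B / y: PREDICT = { '+', '/', 'd' }
F → + /: PREDICT = { '+' }
F → + / /: PREDICT = { '+' }

M[F, $] is empty (no production applies)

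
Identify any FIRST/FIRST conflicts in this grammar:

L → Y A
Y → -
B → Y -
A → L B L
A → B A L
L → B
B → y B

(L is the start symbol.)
Yes. L → Y A / L → B on { '-' }; A → L B L / A → B A L on { '-', 'y' }

FIRST sets of the non-terminals at (or reachable through a nullable prefix from) the front of some alternative:
  FIRST(Y) = { '-' }
  FIRST(B) = { '-', 'y' }
  FIRST(L) = { '-', 'y' }

Productions for L:
  L → Y A: FIRST = { '-' }
  L → B: FIRST = { '-', 'y' }
Productions for B:
  B → Y -: FIRST = { '-' }
  B → y B: FIRST = { 'y' }
Productions for A:
  A → L B L: FIRST = { '-', 'y' }
  A → B A L: FIRST = { '-', 'y' }
Y has only one production, so no FIRST/FIRST conflict is possible there.

Conflict for L: L → Y A and L → B
  Overlap: { '-' }
Conflict for A: A → L B L and A → B A L
  Overlap: { '-', 'y' }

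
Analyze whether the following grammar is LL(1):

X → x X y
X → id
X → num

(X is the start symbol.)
Yes, the grammar is LL(1).

A grammar is LL(1) if for each non-terminal N with multiple productions, the predict sets of those productions are pairwise disjoint, where PREDICT(N → α) = (FIRST(α) \ {ε}) ∪ (FOLLOW(N) if α ⇒* ε).

For X:
  PREDICT(X → x X y) = { 'x' }
  PREDICT(X → id) = { 'id' }
  PREDICT(X → num) = { 'num' }

All predict sets are disjoint. The grammar IS LL(1).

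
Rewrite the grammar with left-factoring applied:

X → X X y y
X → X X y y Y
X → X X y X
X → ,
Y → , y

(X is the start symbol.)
X → X X y X'
X' → y X''
X'' → ε
X'' → Y
X' → X
X → ,
Y → , y

Left-factoring transforms A → αβ₁ | αβ₂ into A → αA' and A' → β₁ | β₂
(α is the longest common prefix among the alternatives). Repeat until
no nonterminal has two alternatives with a common prefix.

Round 1: X has alternatives sharing prefix 'X X y'. Introduce X': X → X X y X'
  Add: X' → y
  Add: X' → y Y
  Add: X' → X

Round 2: X' has alternatives sharing prefix 'y'. Introduce X'': X' → y X''
  Add: X'' → ε
  Add: X'' → Y

No remaining common prefixes — done.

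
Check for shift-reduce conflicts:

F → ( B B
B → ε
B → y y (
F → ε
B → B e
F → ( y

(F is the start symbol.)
Yes — I0: [F → .] vs [F → . ( B B]; I1: [B → .] vs [B → . y y (]; I3: [B → .] vs [B → B . e]; I4: [F → ( y .] vs [B → y . y (]; I7: [F → ( B B .] vs [B → B . e]

Augment with F' → F and build the canonical LR(0) collection (I0 = CLOSURE({[F' → . F]}), then GOTO on every symbol after a dot until no new states appear). It has 10 states:
  I0: { [F → . ( B B], [F → . ( y], [F → .], [F' → . F] }  — shift, reduce
  I1: { [B → . B e], [B → . y y (], [B → .], [F → ( . B B], [F → ( . y] }  — shift, reduce
  I2: { [F' → F .] }  — accept
  I3: { [B → . B e], [B → . y y (], [B → .], [B → B . e], [F → ( B . B] }  — shift, reduce
  I4: { [B → y . y (], [F → ( y .] }  — shift, reduce
  I5: { [B → y y . (] }  — shift
  I6: { [B → y y ( .] }  — reduce
  I7: { [B → B . e], [F → ( B B .] }  — shift, reduce
  I8: { [B → B e .] }  — reduce
  I9: { [B → y . y (] }  — shift

I0 contains reduce item [F → .] and shift items [F → . ( B B], [F → . ( y] — shift-reduce conflict.
I1 contains reduce item [B → .] and shift items [B → . y y (], [F → ( . y] — shift-reduce conflict.
I3 contains reduce item [B → .] and shift items [B → B . e], [B → . y y (] — shift-reduce conflict.
I4 contains reduce item [F → ( y .] and shift item [B → y . y (] — shift-reduce conflict.
I7 contains reduce item [F → ( B B .] and shift item [B → B . e] — shift-reduce conflict.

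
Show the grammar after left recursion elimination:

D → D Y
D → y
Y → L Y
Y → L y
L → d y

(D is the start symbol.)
D is directly left-recursive. The standard transformation for
  A → A α₁ | ... | A α_m | β₁ | ... | β_n
is
  A  → β₁ A' | ... | β_n A'
  A' → α₁ A' | ... | α_m A' | ε

D → y becomes D → y D'
D → D Y becomes D' → Y D'
Add D' → ε

Productions for other non-terminals are unchanged:
  Y → L Y
  Y → L y
  L → d y

Resulting grammar:
D → y D'
D' → Y D'
D' → ε
Y → L Y
Y → L y
L → d y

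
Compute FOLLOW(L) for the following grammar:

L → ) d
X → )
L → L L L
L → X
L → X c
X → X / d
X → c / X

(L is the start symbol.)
{ $, ')', 'c' }

L is the start symbol, so $ ∈ FOLLOW(L).
In L → L L L: L is followed by L L, add FIRST(L L) \ {ε} = { ')', 'c' }
In L → L L L: L is followed by L, add FIRST(L) \ {ε} = { ')', 'c' }
In L → L L L: L is at the end; this adds FOLLOW(L) to itself — nothing new

Taking the union: FOLLOW(L) = { $, ')', 'c' }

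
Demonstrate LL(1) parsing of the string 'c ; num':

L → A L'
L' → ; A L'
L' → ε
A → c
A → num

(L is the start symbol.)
Stack is shown with the top on the left.

Stack     Input      Action
---------------------------
L $       c ; num $  output L → A L'
A L' $    c ; num $  output A → c
c L' $    c ; num $  match 'c'
L' $      ; num $    output L' → ; A L'
; A L' $  ; num $    match ';'
A L' $    num $      output A → num
num L' $  num $      match 'num'
L' $      $          output L' → ε
$         $          accept

The string is accepted.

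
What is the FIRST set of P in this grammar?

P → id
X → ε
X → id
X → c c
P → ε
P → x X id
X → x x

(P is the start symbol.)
{ 'id', 'x', ε }

To compute FIRST(P), examine every production with P on the left-hand side, reading each right-hand side left to right until a non-nullable symbol is reached.

From P → id:
  - id is a terminal: add 'id' and stop
From P → ε:
  - ε-production, so ε ∈ FIRST(P)
From P → x X id:
  - x is a terminal: add 'x' and stop

Collecting: FIRST(P) = { 'id', 'x', ε }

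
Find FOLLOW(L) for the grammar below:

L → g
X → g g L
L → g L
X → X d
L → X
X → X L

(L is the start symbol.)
{ $, 'd', 'g' }

L is the start symbol, so $ ∈ FOLLOW(L).
In X → g g L: L is at the end, add FOLLOW(X)
In L → g L: L is at the end; this adds FOLLOW(L) to itself — nothing new
In X → X L: L is at the end, add FOLLOW(X)

The FOLLOW sets referred to above (computed the same way, to a fixed point):
  FOLLOW(X) = { $, 'd', 'g' }

Taking the union: FOLLOW(L) = { $, 'd', 'g' }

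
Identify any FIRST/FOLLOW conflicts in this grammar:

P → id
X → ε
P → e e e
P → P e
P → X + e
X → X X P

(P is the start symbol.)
Yes. X → X X P with FOLLOW(X) on { '+', 'e', 'id' }

Nullable non-terminals: X.
FIRST sets used below: FIRST(X) = { '+', 'e', 'id', ε }, FIRST(P) = { '+', 'e', 'id' }

X: nullable alternative(s) X → ε; FOLLOW(X) = { '+', 'e', 'id' }
  X → ε: FIRST \ {ε} = { } — this is the only nullable alternative, skip
  X → X X P: FIRST \ {ε} = { '+', 'e', 'id' } — overlaps FOLLOW(X) on { '+', 'e', 'id' }: CONFLICT

P has no nullable alternative, so no FIRST/FOLLOW check is needed there.

So the grammar has 1 FIRST/FOLLOW conflict (marked CONFLICT above).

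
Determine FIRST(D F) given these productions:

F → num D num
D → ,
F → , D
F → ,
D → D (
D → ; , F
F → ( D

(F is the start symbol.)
FIRST sets of the non-terminals involved (from the grammar, by fixed-point iteration):
  FIRST(D) = { ',', ';' }

To compute FIRST(D F), process the symbols left to right:
Symbol D is a non-terminal. Add FIRST(D) \ {ε} = { ',', ';' }
D is not nullable (ε ∉ FIRST(D)), so stop here.
FIRST(D F) = { ',', ';' }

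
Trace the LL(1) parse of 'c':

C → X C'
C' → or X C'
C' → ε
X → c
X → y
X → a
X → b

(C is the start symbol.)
Stack is shown with the top on the left.

Stack   Input  Action
---------------------
C $     c $    output C → X C'
X C' $  c $    output X → c
c C' $  c $    match 'c'
C' $    $      output C' → ε
$       $      accept

The string is accepted.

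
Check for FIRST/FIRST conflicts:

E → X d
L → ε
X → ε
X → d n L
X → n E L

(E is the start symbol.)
No FIRST/FIRST conflicts.

A FIRST/FIRST conflict occurs when two productions N → α and N → β for the same non-terminal have FIRST(α) ∩ FIRST(β) ≠ ∅ (with ε ∈ FIRST of a nullable right-hand side, so two nullable alternatives also conflict).

Productions for X:
  X → ε: FIRST = { ε }
  X → d n L: FIRST = { 'd' }
  X → n E L: FIRST = { 'n' }
E, L have only one production, so no FIRST/FIRST conflict is possible there.

All alternatives of each non-terminal have pairwise disjoint FIRST sets.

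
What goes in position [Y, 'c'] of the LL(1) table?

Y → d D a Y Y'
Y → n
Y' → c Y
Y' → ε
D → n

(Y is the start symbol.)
Empty (error entry)

To find M[Y, 'c'], we find productions for Y where 'c' is in the predict set (PREDICT(N → α) = (FIRST(α) \ {ε}) ∪ (FOLLOW(N) if α ⇒* ε)).

Y → d D a Y Y': PREDICT = { 'd' }
Y → n: PREDICT = { 'n' }

M[Y, 'c'] is empty (no production applies)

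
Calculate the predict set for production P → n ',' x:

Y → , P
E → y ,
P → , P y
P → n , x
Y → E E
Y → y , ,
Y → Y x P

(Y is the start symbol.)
{ 'n' }

PREDICT(P → n ',' x) = (FIRST(RHS) \ {ε}) ∪ (FOLLOW(P) if ε ∈ FIRST(RHS), i.e. RHS ⇒* ε)
FIRST(n ',' x) = { 'n' }
ε ∉ FIRST(n ',' x), so FOLLOW(P) is not added.
PREDICT(P → n ',' x) = { 'n' }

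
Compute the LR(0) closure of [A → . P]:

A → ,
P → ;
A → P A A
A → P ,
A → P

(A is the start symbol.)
{ [A → . P], [P → . ;] }

To compute CLOSURE, for each item [A → α.Bβ] where B is a non-terminal, add [B → .γ] for all productions B → γ; repeat for the newly added items until nothing changes.

Start with: [A → . P]
  [A → . P] has the dot before P: add [P → . ;]
No further items can be added.

CLOSURE = { [A → . P], [P → . ;] }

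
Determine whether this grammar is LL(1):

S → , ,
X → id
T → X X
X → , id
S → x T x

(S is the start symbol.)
Yes, the grammar is LL(1).

A grammar is LL(1) if for each non-terminal N with multiple productions, the predict sets of those productions are pairwise disjoint, where PREDICT(N → α) = (FIRST(α) \ {ε}) ∪ (FOLLOW(N) if α ⇒* ε).

For S:
  PREDICT(S → ',' ',') = { ',' }
  PREDICT(S → x T x) = { 'x' }
For X:
  PREDICT(X → id) = { 'id' }
  PREDICT(X → ',' id) = { ',' }
T has a single production, so nothing to check there.

All predict sets are disjoint. The grammar IS LL(1).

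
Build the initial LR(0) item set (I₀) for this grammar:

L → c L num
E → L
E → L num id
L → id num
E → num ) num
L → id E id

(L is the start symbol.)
{ [L → . c L num], [L → . id E id], [L → . id num], [L' → . L] }

First, augment the grammar with L' → L
I₀ = CLOSURE({ [L' → . L] }):
  [L' → . L] has the dot before L: add [L → . c L num], [L → . id num], [L → . id E id]
No further items can be added.

I₀ = { [L → . c L num], [L → . id E id], [L → . id num], [L' → . L] }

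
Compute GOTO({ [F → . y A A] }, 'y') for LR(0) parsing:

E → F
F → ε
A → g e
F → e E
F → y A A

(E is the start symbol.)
GOTO(I, 'y') = CLOSURE({ [A → αX.β] : [A → α.Xβ] ∈ I, X = 'y' })

Items with dot before 'y', with the dot advanced:
  [F → . y A A] → [F → y . A A]
Closure of the advanced items:
  [F → y . A A] has the dot before A: add [A → . g e]

GOTO = { [A → . g e], [F → y . A A] }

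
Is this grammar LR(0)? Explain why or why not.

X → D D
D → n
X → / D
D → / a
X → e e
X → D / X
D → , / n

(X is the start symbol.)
A grammar is LR(0) if no state in the canonical LR(0) collection has:
  - both a shift item (dot before a terminal) and a complete item (shift-reduce conflict), or
  - two or more complete items (reduce-reduce conflict; the accept item [X' → X .] counts as a complete item here).

Augment with X' → X and build the canonical LR(0) collection (I0 = CLOSURE({[X' → . X]}), then GOTO on every symbol after a dot until no new states appear). It has 16 states:
  I0: { [D → . , / n], [D → . / a], [D → . n], [X → . / D], [X → . D / X], [X → . D D], [X → . e e], [X' → . X] }  — shift
  I1: { [D → , . / n] }  — shift
  I2: { [D → . , / n], [D → . / a], [D → . n], [D → / . a], [X → / . D] }  — shift
  I3: { [D → . , / n], [D → . / a], [D → . n], [X → D . / X], [X → D . D] }  — shift
  I4: { [X' → X .] }  — accept
  I5: { [X → e . e] }  — shift
  I6: { [D → n .] }  — reduce
  I7: { [X → e e .] }  — reduce
  I8: { [D → . , / n], [D → . / a], [D → . n], [D → / . a], [X → . / D], [X → . D / X], [X → . D D], [X → . e e], [X → D / . X] }  — shift
  I9: { [X → D D .] }  — reduce
  I10: { [X → D / X .] }  — reduce
  I11: { [D → / a .] }  — reduce
  I12: { [D → / . a] }  — shift
  I13: { [X → / D .] }  — reduce
  I14: { [D → , / . n] }  — shift
  I15: { [D → , / n .] }  — reduce

Every state is either a pure shift/goto state or contains exactly one complete item and nothing to shift — no conflicts. The grammar is LR(0).

Answer: Yes, the grammar is LR(0)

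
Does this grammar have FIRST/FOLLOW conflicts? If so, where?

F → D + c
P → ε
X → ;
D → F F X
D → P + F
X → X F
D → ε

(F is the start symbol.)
Nullable non-terminals: D, P.
FIRST sets used below: FIRST(F) = { '+' }, FIRST(P) = { ε }

D: nullable alternative(s) D → ε; FOLLOW(D) = { '+' }
  D → F F X: FIRST \ {ε} = { '+' } — overlaps FOLLOW(D) on { '+' }: CONFLICT
  D → P + F: FIRST \ {ε} = { '+' } — overlaps FOLLOW(D) on { '+' }: CONFLICT
  D → ε: FIRST \ {ε} = { } — this is the only nullable alternative, skip
P has a nullable alternative but only one production, so nothing to check.

F, X have no nullable alternative, so no FIRST/FOLLOW check is needed there.

So the grammar has 2 FIRST/FOLLOW conflicts (marked CONFLICT above).

Answer: Yes. D → F F X with FOLLOW(D) on { '+' }; D → P '+' F with FOLLOW(D) on { '+' }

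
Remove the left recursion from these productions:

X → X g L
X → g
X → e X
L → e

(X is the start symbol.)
X → g X'
X → e X X'
X' → g L X'
X' → ε
L → e

X is directly left-recursive. The standard transformation for
  A → A α₁ | ... | A α_m | β₁ | ... | β_n
is
  A  → β₁ A' | ... | β_n A'
  A' → α₁ A' | ... | α_m A' | ε

X → g becomes X → g X'
X → e X becomes X → e X X'
X → X g L becomes X' → g L X'
Add X' → ε

Productions for other non-terminals are unchanged:
  L → e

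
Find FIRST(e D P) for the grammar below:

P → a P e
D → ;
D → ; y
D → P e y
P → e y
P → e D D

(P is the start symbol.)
To compute FIRST(e D P), process the symbols left to right:
Symbol e is a terminal. Add 'e' and stop.
FIRST(e D P) = { 'e' }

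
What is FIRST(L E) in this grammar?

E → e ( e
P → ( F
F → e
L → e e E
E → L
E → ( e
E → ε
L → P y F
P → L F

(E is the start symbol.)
{ '(', 'e' }

FIRST sets of the non-terminals involved (from the grammar, by fixed-point iteration):
  FIRST(L) = { '(', 'e' }

To compute FIRST(L E), process the symbols left to right:
Symbol L is a non-terminal. Add FIRST(L) \ {ε} = { '(', 'e' }
L is not nullable (ε ∉ FIRST(L)), so stop here.
FIRST(L E) = { '(', 'e' }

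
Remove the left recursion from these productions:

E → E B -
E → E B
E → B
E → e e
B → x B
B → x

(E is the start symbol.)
E → B E'
E → e e E'
E' → B - E'
E' → B E'
E' → ε
B → x B
B → x

E is directly left-recursive. The standard transformation for
  A → A α₁ | ... | A α_m | β₁ | ... | β_n
is
  A  → β₁ A' | ... | β_n A'
  A' → α₁ A' | ... | α_m A' | ε

E → B becomes E → B E'
E → e e becomes E → e e E'
E → E B - becomes E' → B - E'
E → E B becomes E' → B E'
Add E' → ε

Productions for other non-terminals are unchanged:
  B → x B
  B → x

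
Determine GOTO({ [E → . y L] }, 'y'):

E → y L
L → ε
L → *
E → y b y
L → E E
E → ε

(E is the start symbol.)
{ [E → . y L], [E → . y b y], [E → .], [E → y . L], [L → . *], [L → . E E], [L → .] }

GOTO(I, 'y') = CLOSURE({ [A → αX.β] : [A → α.Xβ] ∈ I, X = 'y' })

Items with dot before 'y', with the dot advanced:
  [E → . y L] → [E → y . L]
Closure of the advanced items:
  [E → y . L] has the dot before L: add [L → .], [L → . *], [L → . E E]
  [L → . E E] has the dot before E: add [E → . y L], [E → . y b y], [E → .]

GOTO = { [E → . y L], [E → . y b y], [E → .], [E → y . L], [L → . *], [L → . E E], [L → .] }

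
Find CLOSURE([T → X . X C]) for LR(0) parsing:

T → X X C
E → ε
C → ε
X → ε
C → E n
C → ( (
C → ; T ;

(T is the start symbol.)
{ [T → X . X C], [X → .] }

Start with: [T → X . X C]
  [T → X . X C] has the dot before X: add [X → .]
No further items can be added.

CLOSURE = { [T → X . X C], [X → .] }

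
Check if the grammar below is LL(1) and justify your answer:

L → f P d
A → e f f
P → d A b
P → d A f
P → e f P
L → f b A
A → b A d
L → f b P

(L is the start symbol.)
No. Predict set conflict for L: { 'f' }

A grammar is LL(1) if for each non-terminal N with multiple productions, the predict sets of those productions are pairwise disjoint, where PREDICT(N → α) = (FIRST(α) \ {ε}) ∪ (FOLLOW(N) if α ⇒* ε).

For L:
  PREDICT(L → f P d) = { 'f' }
  PREDICT(L → f b A) = { 'f' }
  PREDICT(L → f b P) = { 'f' }
For A:
  PREDICT(A → e f f) = { 'e' }
  PREDICT(A → b A d) = { 'b' }
For P:
  PREDICT(P → d A b) = { 'd' }
  PREDICT(P → d A f) = { 'd' }
  PREDICT(P → e f P) = { 'e' }

Conflict found: Predict set conflict for L: { 'f' }
The grammar is NOT LL(1).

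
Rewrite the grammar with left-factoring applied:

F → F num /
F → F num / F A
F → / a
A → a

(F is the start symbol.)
F → F num / F'
F' → ε
F' → F A
F → / a
A → a

Left-factoring transforms A → αβ₁ | αβ₂ into A → αA' and A' → β₁ | β₂
(α is the longest common prefix among the alternatives). Repeat until
no nonterminal has two alternatives with a common prefix.

Round 1: F has alternatives sharing prefix 'F num /'. Introduce F': F → F num / F'
  Add: F' → ε
  Add: F' → F A

No remaining common prefixes — done.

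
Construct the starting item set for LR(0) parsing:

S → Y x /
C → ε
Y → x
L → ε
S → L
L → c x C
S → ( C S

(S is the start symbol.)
{ [L → . c x C], [L → .], [S → . ( C S], [S → . L], [S → . Y x /], [S' → . S], [Y → . x] }

First, augment the grammar with S' → S
I₀ = CLOSURE({ [S' → . S] }):
  [S' → . S] has the dot before S: add [S → . Y x /], [S → . L], [S → . ( C S]
  [S → . Y x /] has the dot before Y: add [Y → . x]
  [S → . L] has the dot before L: add [L → .], [L → . c x C]
No further items can be added.

I₀ = { [L → . c x C], [L → .], [S → . ( C S], [S → . L], [S → . Y x /], [S' → . S], [Y → . x] }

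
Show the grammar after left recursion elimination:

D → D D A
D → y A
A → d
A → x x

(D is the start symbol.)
D → y A D'
D' → D A D'
D' → ε
A → d
A → x x

D is directly left-recursive. The standard transformation for
  A → A α₁ | ... | A α_m | β₁ | ... | β_n
is
  A  → β₁ A' | ... | β_n A'
  A' → α₁ A' | ... | α_m A' | ε

D → y A becomes D → y A D'
D → D D A becomes D' → D A D'
Add D' → ε

Productions for other non-terminals are unchanged:
  A → d
  A → x x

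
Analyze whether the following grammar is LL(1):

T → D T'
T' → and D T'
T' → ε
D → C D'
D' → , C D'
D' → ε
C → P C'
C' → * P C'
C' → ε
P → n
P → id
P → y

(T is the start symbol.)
A grammar is LL(1) if for each non-terminal N with multiple productions, the predict sets of those productions are pairwise disjoint, where PREDICT(N → α) = (FIRST(α) \ {ε}) ∪ (FOLLOW(N) if α ⇒* ε).

Relevant sets:
  FOLLOW(T') = { $ }
  FOLLOW(D') = { $, 'and' }
  FOLLOW(C') = { $, ',', 'and' }

For T':
  PREDICT(T' → and D T') = { 'and' }
  PREDICT(T' → ε) = { $ }
For D':
  PREDICT(D' → ',' C D') = { ',' }
  PREDICT(D' → ε) = { $, 'and' }
For C':
  PREDICT(C' → '*' P C') = { '*' }
  PREDICT(C' → ε) = { $, ',', 'and' }
For P:
  PREDICT(P → n) = { 'n' }
  PREDICT(P → id) = { 'id' }
  PREDICT(P → y) = { 'y' }
T, D, C have a single production, so nothing to check there.

All predict sets are disjoint. The grammar IS LL(1).

Answer: Yes, the grammar is LL(1).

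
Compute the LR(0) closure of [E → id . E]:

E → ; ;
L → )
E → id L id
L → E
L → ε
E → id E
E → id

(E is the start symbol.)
To compute CLOSURE, for each item [A → α.Bβ] where B is a non-terminal, add [B → .γ] for all productions B → γ; repeat for the newly added items until nothing changes.

Start with: [E → id . E]
  [E → id . E] has the dot before E: add [E → . ; ;], [E → . id L id], [E → . id E], [E → . id]
No further items can be added.

CLOSURE = { [E → . ; ;], [E → . id E], [E → . id L id], [E → . id], [E → id . E] }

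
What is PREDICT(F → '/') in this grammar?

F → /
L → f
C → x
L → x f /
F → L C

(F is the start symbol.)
{ '/' }

PREDICT(F → '/') = (FIRST(RHS) \ {ε}) ∪ (FOLLOW(F) if ε ∈ FIRST(RHS), i.e. RHS ⇒* ε)
FIRST('/') = { '/' }
ε ∉ FIRST('/'), so FOLLOW(F) is not added.
PREDICT(F → '/') = { '/' }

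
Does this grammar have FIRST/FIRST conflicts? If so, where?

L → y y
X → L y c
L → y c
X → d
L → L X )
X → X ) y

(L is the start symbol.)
Yes. L → y y / L → y c on { 'y' }; L → y y / L → L X ')' on { 'y' }; L → y c / L → L X ')' on { 'y' }; X → L y c / X → X ')' y on { 'y' }; X → d / X → X ')' y on { 'd' }

A FIRST/FIRST conflict occurs when two productions N → α and N → β for the same non-terminal have FIRST(α) ∩ FIRST(β) ≠ ∅ (with ε ∈ FIRST of a nullable right-hand side, so two nullable alternatives also conflict).

FIRST sets of the non-terminals at (or reachable through a nullable prefix from) the front of some alternative:
  FIRST(L) = { 'y' }
  FIRST(X) = { 'd', 'y' }

Productions for L:
  L → y y: FIRST = { 'y' }
  L → y c: FIRST = { 'y' }
  L → L X ): FIRST = { 'y' }
Productions for X:
  X → L y c: FIRST = { 'y' }
  X → d: FIRST = { 'd' }
  X → X ) y: FIRST = { 'd', 'y' }

Conflict for L: L → y y and L → y c
  Overlap: { 'y' }
Conflict for L: L → y y and L → L X )
  Overlap: { 'y' }
Conflict for L: L → y c and L → L X )
  Overlap: { 'y' }
Conflict for X: X → L y c and X → X ) y
  Overlap: { 'y' }
Conflict for X: X → d and X → X ) y
  Overlap: { 'd' }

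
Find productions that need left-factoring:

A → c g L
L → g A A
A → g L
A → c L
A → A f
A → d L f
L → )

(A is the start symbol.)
Yes, A has productions with common prefix 'c'

Left-factoring is needed when two productions for the same non-terminal
share a common prefix on the right-hand side.

Productions for A:
  A → c g L
  A → g L
  A → c L
  A → A f
  A → d L f
Productions for L:
  L → g A A
  L → )

Found common prefix 'c' in productions for A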